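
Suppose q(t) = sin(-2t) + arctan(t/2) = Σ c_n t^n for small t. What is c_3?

Combine the two series term by term.
So c_3 = q′′′(0)/3! = 31/24.

31/24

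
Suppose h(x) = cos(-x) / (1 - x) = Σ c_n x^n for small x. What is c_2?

Write out both Maclaurin series and multiply, keeping only the needed powers.
h(0) = 1
h′(0) = 1
h′′(0) = 1
So c_2 = h′′(0)/2! = 1/2.

1/2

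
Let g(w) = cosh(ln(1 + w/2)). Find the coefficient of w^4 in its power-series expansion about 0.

1/32

Substitute the inner expansion into the outer series and collect powers.
g(0) = 1
g′(0) = 0
g′′(0) = 1/4
g′′′(0) = -3/8
g^(4)(0) = 3/4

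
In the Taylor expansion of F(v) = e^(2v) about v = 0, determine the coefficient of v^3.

Compute the successive derivatives at the expansion point and divide by k!.
F(0) = 1
F′(0) = 2
F′′(0) = 4
F′′′(0) = 8
Dividing each by k! gives the coefficients c_0, ..., c_3.

4/3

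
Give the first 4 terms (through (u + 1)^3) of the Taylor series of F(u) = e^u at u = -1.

F(-1) = e^(-1)
F′(-1) = e^(-1)
F′′(-1) = e^(-1)
F′′′(-1) = e^(-1)

(u + 1)^3*e^(-1)/6 + (u + 1)^2*e^(-1)/2 + (u + 1)*e^(-1) + e^(-1)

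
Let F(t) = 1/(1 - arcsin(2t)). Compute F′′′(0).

Plug the Maclaurin series of the inner function into that of the outer and collect terms.
From the series, [t^3] F = 28/3; multiply by 3! = 6 to get 56.

56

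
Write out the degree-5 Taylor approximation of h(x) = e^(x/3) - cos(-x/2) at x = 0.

Add the two expansions coefficient-wise.
[x^0] = 0;  [x^1] = 1/3;  [x^2] = 13/72;  [x^3] = 1/162;  [x^4] = -65/31104;  [x^5] = 1/29160.

x^5/29160 - 65*x^4/31104 + x^3/162 + 13*x^2/72 + x/3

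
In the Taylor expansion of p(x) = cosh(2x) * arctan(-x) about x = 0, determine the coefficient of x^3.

Expand each factor separately, then convolve coefficients.
[x^0] = 0;  [x^1] = -1;  [x^2] = 0;  [x^3] = -5/3.
So c_3 = p′′′(0)/3! = -5/3.

-5/3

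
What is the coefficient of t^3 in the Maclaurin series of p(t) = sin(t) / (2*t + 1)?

Expand 1/(denominator) as a geometric series and multiply by the numerator's series.
[t^0] = 0;  [t^1] = 1;  [t^2] = -2;  [t^3] = 23/6.
So c_3 = p′′′(0)/3! = 23/6.

23/6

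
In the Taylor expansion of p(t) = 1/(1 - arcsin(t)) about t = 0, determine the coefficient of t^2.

1

Let u equal the inner series; expand the outer function in u and truncate.
p(0) = 1
p′(0) = 1
p′′(0) = 2
Then c_k = p^(k)(0)/k! gives each Taylor coefficient.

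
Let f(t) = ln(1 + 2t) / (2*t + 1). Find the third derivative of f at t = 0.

88

Multiply the numerator's expansion by the denominator's geometric series.
The coefficient of t^3 in the expansion is 44/3, so f′′′(0) = 3! * (44/3) = 88.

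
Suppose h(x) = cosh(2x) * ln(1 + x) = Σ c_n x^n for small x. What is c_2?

-1/2

Expand each factor separately, then convolve coefficients.
[x^0] = 0;  [x^1] = 1;  [x^2] = -1/2.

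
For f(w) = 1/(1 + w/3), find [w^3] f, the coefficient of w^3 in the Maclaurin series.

-1/27

f(0) = 1
f′(0) = -1/3
f′′(0) = 2/9
f′′′(0) = -2/9
So c_3 = f′′′(0)/3! = -1/27.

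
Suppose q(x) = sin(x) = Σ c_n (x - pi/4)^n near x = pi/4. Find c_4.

sqrt(2)/48

[(x - pi/4)^0] = sqrt(2)/2;  [(x - pi/4)^1] = sqrt(2)/2;  [(x - pi/4)^2] = -sqrt(2)/4;  [(x - pi/4)^3] = -sqrt(2)/12;  [(x - pi/4)^4] = sqrt(2)/48.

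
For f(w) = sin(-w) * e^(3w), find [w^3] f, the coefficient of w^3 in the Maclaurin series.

Expand each factor separately, then convolve coefficients.
f(0) = 0
f′(0) = -1
f′′(0) = -6
f′′′(0) = -26
So c_3 = f′′′(0)/3! = -13/3.

-13/3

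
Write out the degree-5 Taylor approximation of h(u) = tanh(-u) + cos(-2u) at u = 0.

-2*u^5/15 + 2*u^4/3 + u^3/3 - 2*u^2 - u + 1

Combine the two series term by term.
h(0) = 1
h′(0) = -1
h′′(0) = -4
h′′′(0) = 2
h^(4)(0) = 16
h^(5)(0) = -16
Then c_k = h^(k)(0)/k! gives each Taylor coefficient.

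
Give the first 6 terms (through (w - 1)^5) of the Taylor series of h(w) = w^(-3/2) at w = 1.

-693*(w - 1)^5/256 + 315*(w - 1)^4/128 - 35*(w - 1)^3/16 + 15*(w - 1)^2/8 - 3*(w - 1)/2 + 1

Use the known series and substitute for the argument.
h(1) = 1
h′(1) = -3/2
h′′(1) = 15/4
h′′′(1) = -105/8
h^(4)(1) = 945/16
h^(5)(1) = -10395/32
The Taylor polynomial is Σ h^(k)(1)/k! · (w - 1)^k.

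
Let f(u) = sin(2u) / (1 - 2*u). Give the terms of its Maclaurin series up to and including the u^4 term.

40*u^4/3 + 20*u^3/3 + 4*u^2 + 2*u

Multiply the numerator's expansion by the denominator's geometric series.
f(0) = 0
f′(0) = 2
f′′(0) = 8
f′′′(0) = 40
f^(4)(0) = 320
The Taylor polynomial is Σ f^(k)(0)/k! · u^k.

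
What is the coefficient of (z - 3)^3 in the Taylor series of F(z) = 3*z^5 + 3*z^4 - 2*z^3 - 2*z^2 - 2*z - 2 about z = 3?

304

F(3) = 892
F′(3) = 1471
F′′(3) = 1904
F′′′(3) = 1824
Dividing each by k! gives the coefficients c_0, ..., c_3.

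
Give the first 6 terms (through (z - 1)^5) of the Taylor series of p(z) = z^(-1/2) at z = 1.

Compute the successive derivatives at the expansion point and divide by k!.
p(1) = 1
p′(1) = -1/2
p′′(1) = 3/4
p′′′(1) = -15/8
p^(4)(1) = 105/16
p^(5)(1) = -945/32
Then c_k = p^(k)(1)/k! gives each Taylor coefficient.

-63*(z - 1)^5/256 + 35*(z - 1)^4/128 - 5*(z - 1)^3/16 + 3*(z - 1)^2/8 - (z - 1)/2 + 1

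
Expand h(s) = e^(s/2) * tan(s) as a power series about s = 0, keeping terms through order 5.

341*s^5/1920 + 3*s^4/16 + 11*s^3/24 + s^2/2 + s

Write out both Maclaurin series and multiply, keeping only the needed powers.
[s^0] = 0;  [s^1] = 1;  [s^2] = 1/2;  [s^3] = 11/24;  [s^4] = 3/16;  [s^5] = 341/1920.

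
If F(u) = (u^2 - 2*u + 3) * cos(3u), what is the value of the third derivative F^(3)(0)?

Shift and add copies of the series according to the polynomial's terms.
From the series, [u^3] F = 9; multiply by 3! = 6 to get 54.

54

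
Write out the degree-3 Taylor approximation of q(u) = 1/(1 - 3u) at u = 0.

27*u^3 + 9*u^2 + 3*u + 1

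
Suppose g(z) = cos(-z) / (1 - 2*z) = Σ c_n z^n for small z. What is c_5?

Use 1/(1 - r) = Σ r^k on the denominator, then take the Cauchy product.
g(0) = 1
g′(0) = 2
g′′(0) = 7
g′′′(0) = 42
g^(4)(0) = 337
g^(5)(0) = 3370
So c_5 = g^(5)(0)/5! = 337/12.

337/12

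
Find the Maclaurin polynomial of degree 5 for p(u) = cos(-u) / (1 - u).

13*u^5/24 + 13*u^4/24 + u^3/2 + u^2/2 + u + 1

Take the Cauchy product of the two expansions.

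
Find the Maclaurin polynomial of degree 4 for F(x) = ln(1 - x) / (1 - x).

-25*x^4/12 - 11*x^3/6 - 3*x^2/2 - x

Expand each factor separately, then convolve coefficients.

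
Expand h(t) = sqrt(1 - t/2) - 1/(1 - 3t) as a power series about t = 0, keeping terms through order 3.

Combine the two series term by term.
h(0) = 0
h′(0) = -13/4
h′′(0) = -289/16
h′′′(0) = -10371/64

-3457*t^3/128 - 289*t^2/32 - 13*t/4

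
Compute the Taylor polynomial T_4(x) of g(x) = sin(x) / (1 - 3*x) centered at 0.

53*x^4/2 + 53*x^3/6 + 3*x^2 + x

Expand 1/(denominator) as a geometric series and multiply by the numerator's series.
[x^0] = 0;  [x^1] = 1;  [x^2] = 3;  [x^3] = 53/6;  [x^4] = 53/2.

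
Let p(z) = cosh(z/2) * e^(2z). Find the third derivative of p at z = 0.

Take the Cauchy product of the two expansions.
The coefficient of z^3 in the expansion is 19/12, so p′′′(0) = 3! * (19/12) = 19/2.

19/2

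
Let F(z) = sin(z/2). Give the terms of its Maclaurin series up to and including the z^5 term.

z^5/3840 - z^3/48 + z/2

F(0) = 0
F′(0) = 1/2
F′′(0) = 0
F′′′(0) = -1/8
F^(4)(0) = 0
F^(5)(0) = 1/32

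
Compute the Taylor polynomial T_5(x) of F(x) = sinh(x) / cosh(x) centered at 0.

Invert the denominator's series and multiply.
[x^0] = 0;  [x^1] = 1;  [x^2] = 0;  [x^3] = -1/3;  [x^4] = 0;  [x^5] = 2/15.

2*x^5/15 - x^3/3 + x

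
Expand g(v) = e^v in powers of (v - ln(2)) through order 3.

(v - ln(2))^3/3 + (v - ln(2))^2 + 2*(v - ln(2)) + 2

g(ln(2)) = 2
g′(ln(2)) = 2
g′′(ln(2)) = 2
g′′′(ln(2)) = 2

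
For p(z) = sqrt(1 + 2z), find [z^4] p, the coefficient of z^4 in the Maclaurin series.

-5/8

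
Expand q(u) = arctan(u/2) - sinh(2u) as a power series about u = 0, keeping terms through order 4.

Add the two expansions coefficient-wise.
q(0) = 0
q′(0) = -3/2
q′′(0) = 0
q′′′(0) = -33/4
q^(4)(0) = 0
Then c_k = q^(k)(0)/k! gives each Taylor coefficient.

-11*u^3/8 - 3*u/2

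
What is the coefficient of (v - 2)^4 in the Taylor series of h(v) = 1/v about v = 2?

Apply the Taylor formula c_k = f^(k)(a)/k!.
h(2) = 1/2
h′(2) = -1/4
h′′(2) = 1/4
h′′′(2) = -3/8
h^(4)(2) = 3/4
So c_4 = h^(4)(2)/4! = 1/32.

1/32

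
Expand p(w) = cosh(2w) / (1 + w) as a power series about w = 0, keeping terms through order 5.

Take the Cauchy product of the two expansions.

-11*w^5/3 + 11*w^4/3 - 3*w^3 + 3*w^2 - w + 1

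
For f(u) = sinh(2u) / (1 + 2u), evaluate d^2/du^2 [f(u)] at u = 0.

Take the Cauchy product of the two expansions.
From the series, [u^2] f = -4; multiply by 2! = 2 to get -8.

-8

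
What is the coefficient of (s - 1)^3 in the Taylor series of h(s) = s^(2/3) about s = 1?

4/81

h(1) = 1
h′(1) = 2/3
h′′(1) = -2/9
h′′′(1) = 8/27
So c_3 = h′′′(1)/3! = 4/81.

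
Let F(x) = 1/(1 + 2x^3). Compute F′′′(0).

-12

The coefficient of x^3 in the expansion is -2, so F′′′(0) = 3! * (-2) = -12.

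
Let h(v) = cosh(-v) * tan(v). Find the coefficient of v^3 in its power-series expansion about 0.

5/6

Multiply the two series term by term and collect like powers.
h(0) = 0
h′(0) = 1
h′′(0) = 0
h′′′(0) = 5
So c_3 = h′′′(0)/3! = 5/6.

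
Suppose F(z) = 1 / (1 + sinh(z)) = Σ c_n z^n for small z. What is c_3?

Expand as Σ (-1)^k u^k with u equal to the inner function's series.
F(0) = 1
F′(0) = -1
F′′(0) = 2
F′′′(0) = -7
Dividing each by k! gives the coefficients c_0, ..., c_3.

-7/6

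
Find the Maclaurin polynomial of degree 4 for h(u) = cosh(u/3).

u^4/1944 + u^2/18 + 1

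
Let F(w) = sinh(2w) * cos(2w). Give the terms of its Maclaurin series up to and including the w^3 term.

Expand each factor separately, then convolve coefficients.
[w^0] = 0;  [w^1] = 2;  [w^2] = 0;  [w^3] = -8/3.

-8*w^3/3 + 2*w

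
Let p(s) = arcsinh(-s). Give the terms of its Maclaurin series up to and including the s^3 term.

s^3/6 - s

p(0) = 0
p′(0) = -1
p′′(0) = 0
p′′′(0) = 1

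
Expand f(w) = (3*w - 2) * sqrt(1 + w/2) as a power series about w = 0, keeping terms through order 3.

-7*w^3/64 + 13*w^2/16 + 5*w/2 - 2

Multiply each power in the prefactor through the base expansion.
f(0) = -2
f′(0) = 5/2
f′′(0) = 13/8
f′′′(0) = -21/32
Then c_k = f^(k)(0)/k! gives each Taylor coefficient.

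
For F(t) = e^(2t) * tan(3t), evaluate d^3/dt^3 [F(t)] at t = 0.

Multiply the two series term by term and collect like powers.
The coefficient of t^3 in the expansion is 15, so F′′′(0) = 3! * (15) = 90.

90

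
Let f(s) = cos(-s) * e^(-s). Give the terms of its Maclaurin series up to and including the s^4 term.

-s^4/6 + s^3/3 - s + 1

Write out both Maclaurin series and multiply, keeping only the needed powers.
f(0) = 1
f′(0) = -1
f′′(0) = 0
f′′′(0) = 2
f^(4)(0) = -4
The Taylor polynomial is Σ f^(k)(0)/k! · s^k.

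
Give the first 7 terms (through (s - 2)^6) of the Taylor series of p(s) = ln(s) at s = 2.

p(2) = ln(2)
p′(2) = 1/2
p′′(2) = -1/4
p′′′(2) = 1/4
p^(4)(2) = -3/8
p^(5)(2) = 3/4
p^(6)(2) = -15/8
Then c_k = p^(k)(2)/k! gives each Taylor coefficient.

-(s - 2)^6/384 + (s - 2)^5/160 - (s - 2)^4/64 + (s - 2)^3/24 - (s - 2)^2/8 + (s - 2)/2 + ln(2)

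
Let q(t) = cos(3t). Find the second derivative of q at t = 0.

-9

From the series, [t^2] q = -9/2; multiply by 2! = 2 to get -9.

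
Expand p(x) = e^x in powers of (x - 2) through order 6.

(x - 2)^6*e^(2)/720 + (x - 2)^5*e^(2)/120 + (x - 2)^4*e^(2)/24 + (x - 2)^3*e^(2)/6 + (x - 2)^2*e^(2)/2 + (x - 2)*e^(2) + e^(2)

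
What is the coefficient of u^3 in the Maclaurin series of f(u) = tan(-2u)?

c_3 = f′′′(0)/3! = -8/3.

-8/3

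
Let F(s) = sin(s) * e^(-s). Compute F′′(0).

-2

Multiply the two series term by term and collect like powers.
The coefficient of s^2 in the expansion is -1, so F′′(0) = 2! * (-1) = -2.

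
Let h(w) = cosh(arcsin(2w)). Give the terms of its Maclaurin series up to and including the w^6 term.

68*w^6/9 + 10*w^4/3 + 2*w^2 + 1

Compose series: expand the inner function first, then feed it into the outer expansion.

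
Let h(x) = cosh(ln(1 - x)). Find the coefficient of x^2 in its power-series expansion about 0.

1/2

Substitute the inner expansion into the outer series and collect powers.
h(0) = 1
h′(0) = 0
h′′(0) = 1
So c_2 = h′′(0)/2! = 1/2.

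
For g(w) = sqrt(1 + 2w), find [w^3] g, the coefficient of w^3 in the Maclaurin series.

g(0) = 1
g′(0) = 1
g′′(0) = -1
g′′′(0) = 3
So c_3 = g′′′(0)/3! = 1/2.

1/2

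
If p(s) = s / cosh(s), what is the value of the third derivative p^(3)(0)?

Write the quotient as an unknown series and match coefficients against numerator = denominator · series.
The coefficient of s^3 in the expansion is -1/2, so p′′′(0) = 3! * (-1/2) = -3.

-3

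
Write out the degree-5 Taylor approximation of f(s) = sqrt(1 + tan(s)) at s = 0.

601*s^5/3840 - 47*s^4/384 + 11*s^3/48 - s^2/8 + s/2 + 1

Substitute the inner expansion into the outer series and collect powers.
[s^0] = 1;  [s^1] = 1/2;  [s^2] = -1/8;  [s^3] = 11/48;  [s^4] = -47/384;  [s^5] = 601/3840.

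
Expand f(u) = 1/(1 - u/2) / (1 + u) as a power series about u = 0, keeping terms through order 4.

Multiply the two series term by term and collect like powers.

11*u^4/16 - 5*u^3/8 + 3*u^2/4 - u/2 + 1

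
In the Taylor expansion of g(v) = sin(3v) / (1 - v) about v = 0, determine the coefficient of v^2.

3

Write out both Maclaurin series and multiply, keeping only the needed powers.
g(0) = 0
g′(0) = 3
g′′(0) = 6
The Taylor polynomial is Σ g^(k)(0)/k! · v^k.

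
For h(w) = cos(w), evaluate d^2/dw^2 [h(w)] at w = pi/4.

-sqrt(2)/2

Use the known series and substitute for the argument.
The coefficient of (w - pi/4)^2 in the expansion is -sqrt(2)/4, so h′′(pi/4) = 2! * (-sqrt(2)/4) = -sqrt(2)/2.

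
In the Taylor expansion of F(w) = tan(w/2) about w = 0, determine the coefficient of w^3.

Apply the Taylor formula c_k = f^(k)(a)/k!.

1/24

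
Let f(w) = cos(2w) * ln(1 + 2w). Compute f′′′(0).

-8

Write out both Maclaurin series and multiply, keeping only the needed powers.
The coefficient of w^3 in the expansion is -4/3, so f′′′(0) = 3! * (-4/3) = -8.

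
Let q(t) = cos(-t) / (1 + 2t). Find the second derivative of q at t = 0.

Take the Cauchy product of the two expansions.
From the series, [t^2] q = 7/2; multiply by 2! = 2 to get 7.

7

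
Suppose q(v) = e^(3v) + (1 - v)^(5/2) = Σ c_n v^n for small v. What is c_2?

Expand each term separately and add.
q(0) = 2
q′(0) = 1/2
q′′(0) = 51/4

51/8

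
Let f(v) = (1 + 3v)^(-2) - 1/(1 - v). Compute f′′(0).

52

Add the two expansions coefficient-wise.
The coefficient of v^2 in the expansion is 26, so f′′(0) = 2! * (26) = 52.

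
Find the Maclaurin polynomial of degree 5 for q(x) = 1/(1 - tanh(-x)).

Substitute the inner expansion into the outer series and collect powers.
[x^0] = 1;  [x^1] = -1;  [x^2] = 1;  [x^3] = -2/3;  [x^4] = 1/3;  [x^5] = -2/15.

-2*x^5/15 + x^4/3 - 2*x^3/3 + x^2 - x + 1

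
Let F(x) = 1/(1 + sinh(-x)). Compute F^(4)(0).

32

Compose series: expand the inner function first, then feed it into the outer expansion.
From the series, [x^4] F = 4/3; multiply by 4! = 24 to get 32.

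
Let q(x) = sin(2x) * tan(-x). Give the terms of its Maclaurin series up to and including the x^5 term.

Take the Cauchy product of the two expansions.
q(0) = 0
q′(0) = 0
q′′(0) = -4
q′′′(0) = 0
q^(4)(0) = 16
q^(5)(0) = 0

2*x^4/3 - 2*x^2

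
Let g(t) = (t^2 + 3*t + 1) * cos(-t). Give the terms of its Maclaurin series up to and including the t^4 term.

-11*t^4/24 - 3*t^3/2 + t^2/2 + 3*t + 1

Distribute the polynomial across the series and collect like powers.
g(0) = 1
g′(0) = 3
g′′(0) = 1
g′′′(0) = -9
g^(4)(0) = -11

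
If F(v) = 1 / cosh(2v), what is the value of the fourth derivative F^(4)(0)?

80

Invert the denominator's series and multiply.
The coefficient of v^4 in the expansion is 10/3, so F^(4)(0) = 4! * (10/3) = 80.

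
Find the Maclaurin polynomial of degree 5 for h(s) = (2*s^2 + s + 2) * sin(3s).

-99*s^5/20 - 9*s^4/2 - 3*s^3 + 3*s^2 + 6*s

Shift and add copies of the series according to the polynomial's terms.
h(0) = 0
h′(0) = 6
h′′(0) = 6
h′′′(0) = -18
h^(4)(0) = -108
h^(5)(0) = -594
Then c_k = h^(k)(0)/k! gives each Taylor coefficient.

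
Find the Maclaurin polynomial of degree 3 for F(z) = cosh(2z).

2*z^2 + 1

Apply the Taylor formula c_k = f^(k)(a)/k!.
F(0) = 1
F′(0) = 0
F′′(0) = 4
F′′′(0) = 0
Dividing each by k! gives the coefficients c_0, ..., c_3.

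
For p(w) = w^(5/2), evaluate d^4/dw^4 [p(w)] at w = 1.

-15/16

Use the known series and substitute for the argument.
The coefficient of (w - 1)^4 in the expansion is -5/128, so p^(4)(1) = 4! * (-5/128) = -15/16.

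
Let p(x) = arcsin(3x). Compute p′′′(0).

27

The coefficient of x^3 in the expansion is 9/2, so p′′′(0) = 3! * (9/2) = 27.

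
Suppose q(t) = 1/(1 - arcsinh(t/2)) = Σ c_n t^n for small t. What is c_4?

1/24

Plug the Maclaurin series of the inner function into that of the outer and collect terms.
q(0) = 1
q′(0) = 1/2
q′′(0) = 1/2
q′′′(0) = 5/8
q^(4)(0) = 1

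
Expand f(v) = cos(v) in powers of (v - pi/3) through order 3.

[(v - pi/3)^0] = 1/2;  [(v - pi/3)^1] = -sqrt(3)/2;  [(v - pi/3)^2] = -1/4;  [(v - pi/3)^3] = sqrt(3)/12.

sqrt(3)*(v - pi/3)^3/12 - (v - pi/3)^2/4 - sqrt(3)*(v - pi/3)/2 + 1/2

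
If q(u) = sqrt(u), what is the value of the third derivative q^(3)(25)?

3/25000

Compute the successive derivatives at the expansion point and divide by k!.
The coefficient of (u - 25)^3 in the expansion is 1/50000, so q′′′(25) = 3! * (1/50000) = 3/25000.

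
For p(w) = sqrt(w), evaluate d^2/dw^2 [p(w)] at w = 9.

From the series, [(w - 9)^2] p = -1/216; multiply by 2! = 2 to get -1/108.

-1/108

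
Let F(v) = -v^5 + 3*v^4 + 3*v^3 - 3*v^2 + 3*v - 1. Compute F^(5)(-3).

-120

The coefficient of (v + 3)^5 in the expansion is -1, so F^(5)(-3) = 5! * (-1) = -120.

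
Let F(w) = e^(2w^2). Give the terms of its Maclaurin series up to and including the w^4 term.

Apply the Taylor formula c_k = f^(k)(a)/k!.
[w^0] = 1;  [w^1] = 0;  [w^2] = 2;  [w^3] = 0;  [w^4] = 2.

2*w^4 + 2*w^2 + 1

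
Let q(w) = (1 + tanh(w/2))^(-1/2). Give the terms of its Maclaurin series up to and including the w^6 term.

Let u equal the inner series; expand the outer function in u and truncate.
q(0) = 1
q′(0) = -1/4
q′′(0) = 3/16
q′′′(0) = -7/64
q^(4)(0) = 9/256
q^(5)(0) = -1/1024
q^(6)(0) = 123/4096
Dividing each by k! gives the coefficients c_0, ..., c_6.

41*w^6/983040 - w^5/122880 + 3*w^4/2048 - 7*w^3/384 + 3*w^2/32 - w/4 + 1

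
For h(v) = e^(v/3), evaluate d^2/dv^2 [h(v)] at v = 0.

1/9

Apply the Taylor formula c_k = f^(k)(a)/k!.
The coefficient of v^2 in the expansion is 1/18, so h′′(0) = 2! * (1/18) = 1/9.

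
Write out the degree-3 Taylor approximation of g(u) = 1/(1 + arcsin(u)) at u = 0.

-7*u^3/6 + u^2 - u + 1

Compose series: expand the inner function first, then feed it into the outer expansion.
[u^0] = 1;  [u^1] = -1;  [u^2] = 1;  [u^3] = -7/6.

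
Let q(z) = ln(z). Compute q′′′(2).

The coefficient of (z - 2)^3 in the expansion is 1/24, so q′′′(2) = 3! * (1/24) = 1/4.

1/4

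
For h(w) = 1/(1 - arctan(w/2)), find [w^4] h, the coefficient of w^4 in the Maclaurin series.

1/48

Let u equal the inner series; expand the outer function in u and truncate.
h(0) = 1
h′(0) = 1/2
h′′(0) = 1/2
h′′′(0) = 1/2
h^(4)(0) = 1/2
So c_4 = h^(4)(0)/4! = 1/48.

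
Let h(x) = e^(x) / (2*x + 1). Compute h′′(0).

5

Multiply the numerator's expansion by the denominator's geometric series.
The coefficient of x^2 in the expansion is 5/2, so h′′(0) = 2! * (5/2) = 5.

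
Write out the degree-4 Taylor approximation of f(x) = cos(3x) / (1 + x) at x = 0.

-x^4/8 + 7*x^3/2 - 7*x^2/2 - x + 1

Expand each factor separately, then convolve coefficients.
f(0) = 1
f′(0) = -1
f′′(0) = -7
f′′′(0) = 21
f^(4)(0) = -3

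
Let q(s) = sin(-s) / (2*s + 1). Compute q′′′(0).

-23

Multiply the numerator's expansion by the denominator's geometric series.
The coefficient of s^3 in the expansion is -23/6, so q′′′(0) = 3! * (-23/6) = -23.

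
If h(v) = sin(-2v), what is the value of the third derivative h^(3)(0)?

Use the known series and substitute for the argument.
The coefficient of v^3 in the expansion is 4/3, so h′′′(0) = 3! * (4/3) = 8.

8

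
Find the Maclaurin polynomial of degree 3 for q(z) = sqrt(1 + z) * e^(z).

Multiply the two series term by term and collect like powers.

17*z^3/48 + 7*z^2/8 + 3*z/2 + 1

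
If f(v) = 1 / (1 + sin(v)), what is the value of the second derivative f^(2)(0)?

Write 1/(1+u) = 1 - u + u^2 - u^3 + ... and substitute the series for u.
The coefficient of v^2 in the expansion is 1, so f′′(0) = 2! * (1) = 2.

2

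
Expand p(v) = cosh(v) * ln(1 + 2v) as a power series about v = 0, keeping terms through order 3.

11*v^3/3 - 2*v^2 + 2*v

Expand each factor separately, then convolve coefficients.
p(0) = 0
p′(0) = 2
p′′(0) = -4
p′′′(0) = 22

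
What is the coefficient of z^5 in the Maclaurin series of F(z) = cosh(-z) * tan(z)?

Write out both Maclaurin series and multiply, keeping only the needed powers.
F(0) = 0
F′(0) = 1
F′′(0) = 0
F′′′(0) = 5
F^(4)(0) = 0
F^(5)(0) = 41

41/120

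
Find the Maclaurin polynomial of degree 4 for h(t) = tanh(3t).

-9*t^3 + 3*t

h(0) = 0
h′(0) = 3
h′′(0) = 0
h′′′(0) = -54
h^(4)(0) = 0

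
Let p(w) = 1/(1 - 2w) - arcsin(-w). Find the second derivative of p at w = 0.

Expand each term separately and add.
The coefficient of w^2 in the expansion is 4, so p′′(0) = 2! * (4) = 8.

8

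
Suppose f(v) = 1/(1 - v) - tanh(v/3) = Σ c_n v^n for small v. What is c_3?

82/81

Combine the two series term by term.
So c_3 = f′′′(0)/3! = 82/81.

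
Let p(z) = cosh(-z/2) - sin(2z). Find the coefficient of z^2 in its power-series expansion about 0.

1/8

Add the two expansions coefficient-wise.
So c_2 = p′′(0)/2! = 1/8.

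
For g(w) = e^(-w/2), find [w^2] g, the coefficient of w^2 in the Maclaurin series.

1/8

Apply the Taylor formula c_k = f^(k)(a)/k!.
g(0) = 1
g′(0) = -1/2
g′′(0) = 1/4
So c_2 = g′′(0)/2! = 1/8.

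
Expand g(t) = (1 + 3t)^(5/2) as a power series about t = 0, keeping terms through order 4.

Apply the Taylor formula c_k = f^(k)(a)/k!.
g(0) = 1
g′(0) = 15/2
g′′(0) = 135/4
g′′′(0) = 405/8
g^(4)(0) = -1215/16

-405*t^4/128 + 135*t^3/16 + 135*t^2/8 + 15*t/2 + 1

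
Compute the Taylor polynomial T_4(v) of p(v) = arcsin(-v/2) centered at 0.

Apply the Taylor formula c_k = f^(k)(a)/k!.
p(0) = 0
p′(0) = -1/2
p′′(0) = 0
p′′′(0) = -1/8
p^(4)(0) = 0
The Taylor polynomial is Σ p^(k)(0)/k! · v^k.

-v^3/48 - v/2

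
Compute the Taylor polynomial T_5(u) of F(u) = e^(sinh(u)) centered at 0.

Let u equal the inner series; expand the outer function in u and truncate.
[u^0] = 1;  [u^1] = 1;  [u^2] = 1/2;  [u^3] = 1/3;  [u^4] = 5/24;  [u^5] = 1/10.

u^5/10 + 5*u^4/24 + u^3/3 + u^2/2 + u + 1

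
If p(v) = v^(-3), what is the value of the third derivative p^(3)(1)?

-60

Use the known series and substitute for the argument.
From the series, [(v - 1)^3] p = -10; multiply by 3! = 6 to get -60.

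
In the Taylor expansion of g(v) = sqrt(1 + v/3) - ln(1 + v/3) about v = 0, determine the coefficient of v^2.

1/24

Expand each term separately and add.
So c_2 = g′′(0)/2! = 1/24.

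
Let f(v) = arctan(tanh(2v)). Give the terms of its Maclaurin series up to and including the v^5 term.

64*v^5/3 - 16*v^3/3 + 2*v

Compose series: expand the inner function first, then feed it into the outer expansion.
[v^0] = 0;  [v^1] = 2;  [v^2] = 0;  [v^3] = -16/3;  [v^4] = 0;  [v^5] = 64/3.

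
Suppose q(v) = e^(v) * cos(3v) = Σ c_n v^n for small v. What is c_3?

Multiply the two series term by term and collect like powers.
So c_3 = q′′′(0)/3! = -13/3.

-13/3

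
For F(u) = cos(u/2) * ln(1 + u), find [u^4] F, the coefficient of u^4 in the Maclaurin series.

Multiply the two series term by term and collect like powers.
[u^0] = 0;  [u^1] = 1;  [u^2] = -1/2;  [u^3] = 5/24;  [u^4] = -3/16.

-3/16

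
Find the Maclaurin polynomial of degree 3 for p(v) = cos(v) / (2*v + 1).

Expand 1/(denominator) as a geometric series and multiply by the numerator's series.
p(0) = 1
p′(0) = -2
p′′(0) = 7
p′′′(0) = -42
Then c_k = p^(k)(0)/k! gives each Taylor coefficient.

-7*v^3 + 7*v^2/2 - 2*v + 1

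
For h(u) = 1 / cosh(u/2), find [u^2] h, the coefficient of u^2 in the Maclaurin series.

-1/8

Invert the denominator's series and multiply.
So c_2 = h′′(0)/2! = -1/8.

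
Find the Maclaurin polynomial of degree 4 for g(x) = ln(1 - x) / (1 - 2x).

-131*x^4/12 - 16*x^3/3 - 5*x^2/2 - x

Multiply the two series term by term and collect like powers.
[x^0] = 0;  [x^1] = -1;  [x^2] = -5/2;  [x^3] = -16/3;  [x^4] = -131/12.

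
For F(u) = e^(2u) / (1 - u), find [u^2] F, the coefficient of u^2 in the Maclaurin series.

5

Multiply the numerator's expansion by the denominator's geometric series.
So c_2 = F′′(0)/2! = 5.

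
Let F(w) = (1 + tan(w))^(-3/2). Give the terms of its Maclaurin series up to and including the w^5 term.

-6521*w^5/1280 + 475*w^4/128 - 43*w^3/16 + 15*w^2/8 - 3*w/2 + 1

Plug the Maclaurin series of the inner function into that of the outer and collect terms.
[w^0] = 1;  [w^1] = -3/2;  [w^2] = 15/8;  [w^3] = -43/16;  [w^4] = 475/128;  [w^5] = -6521/1280.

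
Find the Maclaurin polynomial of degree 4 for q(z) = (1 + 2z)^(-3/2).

315*z^4/8 - 35*z^3/2 + 15*z^2/2 - 3*z + 1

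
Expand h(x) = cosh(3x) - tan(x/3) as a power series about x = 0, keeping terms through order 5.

-2*x^5/3645 + 27*x^4/8 - x^3/81 + 9*x^2/2 - x/3 + 1

Expand each term separately and add.
[x^0] = 1;  [x^1] = -1/3;  [x^2] = 9/2;  [x^3] = -1/81;  [x^4] = 27/8;  [x^5] = -2/3645.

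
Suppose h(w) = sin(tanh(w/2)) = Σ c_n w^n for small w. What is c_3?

Plug the Maclaurin series of the inner function into that of the outer and collect terms.
[w^0] = 0;  [w^1] = 1/2;  [w^2] = 0;  [w^3] = -1/16.
So c_3 = h′′′(0)/3! = -1/16.

-1/16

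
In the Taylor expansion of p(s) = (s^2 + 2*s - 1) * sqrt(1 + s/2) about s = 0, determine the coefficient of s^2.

49/32

Shift and add copies of the series according to the polynomial's terms.
p(0) = -1
p′(0) = 7/4
p′′(0) = 49/16
So c_2 = p′′(0)/2! = 49/32.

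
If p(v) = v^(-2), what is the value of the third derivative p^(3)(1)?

The coefficient of (v - 1)^3 in the expansion is -4, so p′′′(1) = 3! * (-4) = -24.

-24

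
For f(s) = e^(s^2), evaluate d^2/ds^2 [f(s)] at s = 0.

From the series, [s^2] f = 1; multiply by 2! = 2 to get 2.

2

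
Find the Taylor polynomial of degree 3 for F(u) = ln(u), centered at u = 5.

Compute the successive derivatives at the expansion point and divide by k!.
[(u - 5)^0] = ln(5);  [(u - 5)^1] = 1/5;  [(u - 5)^2] = -1/50;  [(u - 5)^3] = 1/375.

(u - 5)^3/375 - (u - 5)^2/50 + (u - 5)/5 + ln(5)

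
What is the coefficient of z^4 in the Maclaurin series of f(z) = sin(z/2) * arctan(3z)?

-73/16

Take the Cauchy product of the two expansions.
f(0) = 0
f′(0) = 0
f′′(0) = 3
f′′′(0) = 0
f^(4)(0) = -219/2
Then c_k = f^(k)(0)/k! gives each Taylor coefficient.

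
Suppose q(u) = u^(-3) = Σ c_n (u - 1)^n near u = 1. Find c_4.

c_4 = q^(4)(1)/4! = 15.

15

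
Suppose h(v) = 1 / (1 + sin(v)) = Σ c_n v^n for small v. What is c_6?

17/45

Write 1/(1+u) = 1 - u + u^2 - u^3 + ... and substitute the series for u.
So c_6 = h^(6)(0)/6! = 17/45.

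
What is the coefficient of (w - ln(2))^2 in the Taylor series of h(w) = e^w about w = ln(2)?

1

[(w - ln(2))^0] = 2;  [(w - ln(2))^1] = 2;  [(w - ln(2))^2] = 1.
So c_2 = h′′(ln(2))/2! = 1.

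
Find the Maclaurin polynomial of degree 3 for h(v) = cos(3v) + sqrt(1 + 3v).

Expand each term separately and add.
h(0) = 2
h′(0) = 3/2
h′′(0) = -45/4
h′′′(0) = 81/8

27*v^3/16 - 45*v^2/8 + 3*v/2 + 2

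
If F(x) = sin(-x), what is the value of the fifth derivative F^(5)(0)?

From the series, [x^5] F = -1/120; multiply by 5! = 120 to get -1.

-1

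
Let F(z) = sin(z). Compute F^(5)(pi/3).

Use the known series and substitute for the argument.
From the series, [(z - pi/3)^5] F = 1/240; multiply by 5! = 120 to get 1/2.

1/2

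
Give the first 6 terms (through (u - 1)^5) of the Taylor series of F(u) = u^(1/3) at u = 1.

F(1) = 1
F′(1) = 1/3
F′′(1) = -2/9
F′′′(1) = 10/27
F^(4)(1) = -80/81
F^(5)(1) = 880/243
Then c_k = F^(k)(1)/k! gives each Taylor coefficient.

22*(u - 1)^5/729 - 10*(u - 1)^4/243 + 5*(u - 1)^3/81 - (u - 1)^2/9 + (u - 1)/3 + 1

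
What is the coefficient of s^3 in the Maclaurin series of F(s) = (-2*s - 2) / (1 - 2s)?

Distribute the polynomial across the series and collect like powers.
F(0) = -2
F′(0) = -6
F′′(0) = -24
F′′′(0) = -144
Dividing each by k! gives the coefficients c_0, ..., c_3.

-24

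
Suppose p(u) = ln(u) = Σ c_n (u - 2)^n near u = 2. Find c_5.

1/160

Use the known series and substitute for the argument.
p(2) = ln(2)
p′(2) = 1/2
p′′(2) = -1/4
p′′′(2) = 1/4
p^(4)(2) = -3/8
p^(5)(2) = 3/4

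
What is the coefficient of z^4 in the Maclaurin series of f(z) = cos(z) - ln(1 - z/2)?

Combine the two series term by term.
f(0) = 1
f′(0) = 1/2
f′′(0) = -3/4
f′′′(0) = 1/4
f^(4)(0) = 11/8
Dividing each by k! gives the coefficients c_0, ..., c_4.

11/192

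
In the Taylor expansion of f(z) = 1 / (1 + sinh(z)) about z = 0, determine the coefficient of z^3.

-7/6

Expand as Σ (-1)^k u^k with u equal to the inner function's series.
f(0) = 1
f′(0) = -1
f′′(0) = 2
f′′′(0) = -7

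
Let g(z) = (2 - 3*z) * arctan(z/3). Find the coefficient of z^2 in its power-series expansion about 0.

Distribute the polynomial across the series and collect like powers.
g(0) = 0
g′(0) = 2/3
g′′(0) = -2
So c_2 = g′′(0)/2! = -1.

-1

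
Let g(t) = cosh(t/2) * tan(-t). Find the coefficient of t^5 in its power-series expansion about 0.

Take the Cauchy product of the two expansions.
So c_5 = g^(5)(0)/5! = -341/1920.

-341/1920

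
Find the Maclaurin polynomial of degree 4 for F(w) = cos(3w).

27*w^4/8 - 9*w^2/2 + 1

F(0) = 1
F′(0) = 0
F′′(0) = -9
F′′′(0) = 0
F^(4)(0) = 81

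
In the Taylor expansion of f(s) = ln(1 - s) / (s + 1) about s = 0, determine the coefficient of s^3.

-5/6

Use 1/(1 - r) = Σ r^k on the denominator, then take the Cauchy product.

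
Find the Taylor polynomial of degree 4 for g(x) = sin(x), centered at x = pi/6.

(x - pi/6)^4/48 - sqrt(3)*(x - pi/6)^3/12 - (x - pi/6)^2/4 + sqrt(3)*(x - pi/6)/2 + 1/2

g(pi/6) = 1/2
g′(pi/6) = sqrt(3)/2
g′′(pi/6) = -1/2
g′′′(pi/6) = -sqrt(3)/2
g^(4)(pi/6) = 1/2
Then c_k = g^(k)(pi/6)/k! gives each Taylor coefficient.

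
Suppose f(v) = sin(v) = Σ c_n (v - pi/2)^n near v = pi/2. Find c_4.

1/24

[(v - pi/2)^0] = 1;  [(v - pi/2)^1] = 0;  [(v - pi/2)^2] = -1/2;  [(v - pi/2)^3] = 0;  [(v - pi/2)^4] = 1/24.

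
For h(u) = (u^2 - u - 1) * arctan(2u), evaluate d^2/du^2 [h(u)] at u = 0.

-4

Distribute the polynomial across the series and collect like powers.
From the series, [u^2] h = -2; multiply by 2! = 2 to get -4.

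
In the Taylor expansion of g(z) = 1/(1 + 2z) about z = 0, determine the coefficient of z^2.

Differentiate repeatedly and evaluate at the center.
g(0) = 1
g′(0) = -2
g′′(0) = 8
The Taylor polynomial is Σ g^(k)(0)/k! · z^k.

4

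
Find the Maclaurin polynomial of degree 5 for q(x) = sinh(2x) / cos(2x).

48*x^5/5 + 16*x^3/3 + 2*x

Divide the numerator series by the denominator series (power-series long division).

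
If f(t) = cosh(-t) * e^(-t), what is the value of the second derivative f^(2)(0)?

Write out both Maclaurin series and multiply, keeping only the needed powers.
The coefficient of t^2 in the expansion is 1, so f′′(0) = 2! * (1) = 2.

2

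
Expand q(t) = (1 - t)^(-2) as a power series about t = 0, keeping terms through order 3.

4*t^3 + 3*t^2 + 2*t + 1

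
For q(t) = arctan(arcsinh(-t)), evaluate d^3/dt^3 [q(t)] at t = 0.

3

Compose series: expand the inner function first, then feed it into the outer expansion.
From the series, [t^3] q = 1/2; multiply by 3! = 6 to get 3.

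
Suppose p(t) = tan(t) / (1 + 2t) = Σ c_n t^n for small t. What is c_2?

-2

Write out both Maclaurin series and multiply, keeping only the needed powers.
p(0) = 0
p′(0) = 1
p′′(0) = -4
So c_2 = p′′(0)/2! = -2.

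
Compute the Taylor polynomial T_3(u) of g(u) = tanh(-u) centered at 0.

[u^0] = 0;  [u^1] = -1;  [u^2] = 0;  [u^3] = 1/3.

u^3/3 - u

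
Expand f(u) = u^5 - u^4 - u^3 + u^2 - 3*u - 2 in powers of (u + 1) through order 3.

13*(u + 1)^3 - 12*(u + 1)^2 + (u + 1) + 1

[(u + 1)^0] = 1;  [(u + 1)^1] = 1;  [(u + 1)^2] = -12;  [(u + 1)^3] = 13.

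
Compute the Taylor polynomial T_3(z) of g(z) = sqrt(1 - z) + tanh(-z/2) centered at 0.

-z^3/48 - z^2/8 - z + 1

Combine the two series term by term.
g(0) = 1
g′(0) = -1
g′′(0) = -1/4
g′′′(0) = -1/8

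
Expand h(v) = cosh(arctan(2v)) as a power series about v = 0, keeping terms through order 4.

Substitute the inner expansion into the outer series and collect powers.

-14*v^4/3 + 2*v^2 + 1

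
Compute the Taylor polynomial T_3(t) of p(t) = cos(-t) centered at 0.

Use the known series and substitute for the argument.

1 - t^2/2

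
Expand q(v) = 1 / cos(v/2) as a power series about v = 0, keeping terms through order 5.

Invert the denominator's series and multiply.
[v^0] = 1;  [v^1] = 0;  [v^2] = 1/8;  [v^3] = 0;  [v^4] = 5/384;  [v^5] = 0.

5*v^4/384 + v^2/8 + 1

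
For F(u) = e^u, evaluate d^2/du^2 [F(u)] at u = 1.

The coefficient of (u - 1)^2 in the expansion is e/2, so F′′(1) = 2! * (e/2) = e.

e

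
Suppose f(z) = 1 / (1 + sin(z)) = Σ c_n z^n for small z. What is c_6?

17/45

Use the geometric series for the reciprocal, then substitute.
f(0) = 1
f′(0) = -1
f′′(0) = 2
f′′′(0) = -5
f^(4)(0) = 16
f^(5)(0) = -61
f^(6)(0) = 272
Then c_k = f^(k)(0)/k! gives each Taylor coefficient.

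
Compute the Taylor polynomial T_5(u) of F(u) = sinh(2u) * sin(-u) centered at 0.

Multiply the two series term by term and collect like powers.

-u^4 - 2*u^2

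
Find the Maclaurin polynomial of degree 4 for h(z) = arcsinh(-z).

[z^0] = 0;  [z^1] = -1;  [z^2] = 0;  [z^3] = 1/6;  [z^4] = 0.

z^3/6 - z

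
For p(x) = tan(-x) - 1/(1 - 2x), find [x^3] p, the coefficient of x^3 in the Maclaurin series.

Expand each term separately and add.
[x^0] = -1;  [x^1] = -3;  [x^2] = -4;  [x^3] = -25/3.
So c_3 = p′′′(0)/3! = -25/3.

-25/3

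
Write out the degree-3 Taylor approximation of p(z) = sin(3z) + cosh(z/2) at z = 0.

-9*z^3/2 + z^2/8 + 3*z + 1

Add the two expansions coefficient-wise.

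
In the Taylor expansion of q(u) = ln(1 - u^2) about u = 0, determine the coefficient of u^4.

Apply the Taylor formula c_k = f^(k)(a)/k!.
q(0) = 0
q′(0) = 0
q′′(0) = -2
q′′′(0) = 0
q^(4)(0) = -12
So c_4 = q^(4)(0)/4! = -1/2.

-1/2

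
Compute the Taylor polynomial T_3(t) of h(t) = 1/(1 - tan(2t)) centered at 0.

32*t^3/3 + 4*t^2 + 2*t + 1

Compose series: expand the inner function first, then feed it into the outer expansion.
[t^0] = 1;  [t^1] = 2;  [t^2] = 4;  [t^3] = 32/3.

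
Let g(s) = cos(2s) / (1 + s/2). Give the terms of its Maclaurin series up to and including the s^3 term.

7*s^3/8 - 7*s^2/4 - s/2 + 1

Write out both Maclaurin series and multiply, keeping only the needed powers.
g(0) = 1
g′(0) = -1/2
g′′(0) = -7/2
g′′′(0) = 21/4
Dividing each by k! gives the coefficients c_0, ..., c_3.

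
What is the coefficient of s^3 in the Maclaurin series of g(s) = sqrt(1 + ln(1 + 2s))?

Let u equal the inner series; expand the outer function in u and truncate.
[s^0] = 1;  [s^1] = 1;  [s^2] = -3/2;  [s^3] = 17/6.
So c_3 = g′′′(0)/3! = 17/6.

17/6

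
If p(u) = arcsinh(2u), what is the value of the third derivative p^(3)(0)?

-8

Compute the successive derivatives at the expansion point and divide by k!.
From the series, [u^3] p = -4/3; multiply by 3! = 6 to get -8.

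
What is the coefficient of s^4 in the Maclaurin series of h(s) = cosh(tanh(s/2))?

Substitute the inner expansion into the outer series and collect powers.
h(0) = 1
h′(0) = 0
h′′(0) = 1/4
h′′′(0) = 0
h^(4)(0) = -7/16
Dividing each by k! gives the coefficients c_0, ..., c_4.

-7/384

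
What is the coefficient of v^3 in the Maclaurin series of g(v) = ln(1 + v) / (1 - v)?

Expand 1/(denominator) as a geometric series and multiply by the numerator's series.
So c_3 = g′′′(0)/3! = 5/6.

5/6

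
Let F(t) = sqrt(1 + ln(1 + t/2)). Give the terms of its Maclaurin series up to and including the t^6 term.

Compose series: expand the inner function first, then feed it into the outer expansion.
[t^0] = 1;  [t^1] = 1/4;  [t^2] = -3/32;  [t^3] = 17/384;  [t^4] = -143/6144;  [t^5] = 1609/122880;  [t^6] = -22819/2949120.

-22819*t^6/2949120 + 1609*t^5/122880 - 143*t^4/6144 + 17*t^3/384 - 3*t^2/32 + t/4 + 1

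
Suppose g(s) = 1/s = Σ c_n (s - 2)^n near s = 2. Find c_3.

Use the known series and substitute for the argument.
So c_3 = g′′′(2)/3! = -1/16.

-1/16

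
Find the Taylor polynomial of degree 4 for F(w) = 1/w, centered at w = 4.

Compute the successive derivatives at the expansion point and divide by k!.
F(4) = 1/4
F′(4) = -1/16
F′′(4) = 1/32
F′′′(4) = -3/128
F^(4)(4) = 3/128

(w - 4)^4/1024 - (w - 4)^3/256 + (w - 4)^2/64 - (w - 4)/16 + 1/4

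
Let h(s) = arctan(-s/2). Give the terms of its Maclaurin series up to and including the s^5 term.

-s^5/160 + s^3/24 - s/2

Use the known series and substitute for the argument.
h(0) = 0
h′(0) = -1/2
h′′(0) = 0
h′′′(0) = 1/4
h^(4)(0) = 0
h^(5)(0) = -3/4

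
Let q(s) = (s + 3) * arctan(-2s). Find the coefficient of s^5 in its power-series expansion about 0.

Distribute the polynomial across the series and collect like powers.
[s^0] = 0;  [s^1] = -6;  [s^2] = -2;  [s^3] = 8;  [s^4] = 8/3;  [s^5] = -96/5.
So c_5 = q^(5)(0)/5! = -96/5.

-96/5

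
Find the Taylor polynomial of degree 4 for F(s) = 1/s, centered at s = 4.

Differentiate repeatedly and evaluate at the center.
[(s - 4)^0] = 1/4;  [(s - 4)^1] = -1/16;  [(s - 4)^2] = 1/64;  [(s - 4)^3] = -1/256;  [(s - 4)^4] = 1/1024.

(s - 4)^4/1024 - (s - 4)^3/256 + (s - 4)^2/64 - (s - 4)/16 + 1/4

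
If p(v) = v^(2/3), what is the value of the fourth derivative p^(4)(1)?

From the series, [(v - 1)^4] p = -7/243; multiply by 4! = 24 to get -56/81.

-56/81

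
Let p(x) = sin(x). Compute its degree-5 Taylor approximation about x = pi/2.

(x - pi/2)^4/24 - (x - pi/2)^2/2 + 1

p(pi/2) = 1
p′(pi/2) = 0
p′′(pi/2) = -1
p′′′(pi/2) = 0
p^(4)(pi/2) = 1
p^(5)(pi/2) = 0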